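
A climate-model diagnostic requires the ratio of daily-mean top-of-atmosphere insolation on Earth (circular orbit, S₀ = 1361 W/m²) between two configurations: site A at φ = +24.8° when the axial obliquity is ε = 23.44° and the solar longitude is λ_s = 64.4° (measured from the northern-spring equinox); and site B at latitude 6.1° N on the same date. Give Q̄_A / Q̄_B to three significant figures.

— Configuration A (φ=+24.8°):
Solar declination: sin δ = sin ε · sin λ_s = sin 23.44° × sin 64.4° = 0.35874, so δ = +21.023°.
cos H₀ = −tan(+24.8°) tan(+21.023°) = -0.1776, H₀ = 1.7493 rad.
Bracket: H₀ sin φ sin δ + cos φ cos δ sin H₀ = 1.7493×0.41945×0.35874 + 0.90778×0.93344×0.98411 = 0.263223 + 0.833894 = 1.097117.
Q̄ = (S₀/π) × [bracket] = (1361/π) × 1.097117 = 475.29 W/m².
— Configuration B (φ=+6.1°):
cos H₀ = −tan(+6.1°) tan(+21.023°) = -0.0411, H₀ = 1.6119 rad.
Bracket: H₀ sin φ sin δ + cos φ cos δ sin H₀ = 1.6119×0.10626×0.35874 + 0.99434×0.93344×0.99916 = 0.061445 + 0.927377 = 0.988822.
Q̄ = (S₀/π) × [bracket] = (1361/π) × 0.988822 = 428.38 W/m².
Ratio Q̄_A / Q̄_B = 475.29 / 428.38 = 1.110.

Q̄_A / Q̄_B ≈ 1.11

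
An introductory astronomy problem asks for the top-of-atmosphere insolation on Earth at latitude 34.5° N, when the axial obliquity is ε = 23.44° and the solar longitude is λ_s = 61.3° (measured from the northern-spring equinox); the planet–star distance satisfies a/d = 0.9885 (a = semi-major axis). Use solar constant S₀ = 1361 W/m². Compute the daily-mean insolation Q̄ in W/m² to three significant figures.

Solar declination: sin δ = sin ε · sin λ_s = sin 23.44° × sin 61.3° = 0.34892, so δ = +20.421°.
cos H₀ = −tan(+34.5°) tan(+20.421°) = -0.2559, H₀ = 1.8296 rad.
Bracket: H₀ sin φ sin δ + cos φ cos δ sin H₀ = 1.8296×0.56641×0.34892 + 0.82413×0.93715×0.96671 = 0.361587 + 0.746622 = 1.108209.
Inverse-square distance factor (a/d)² = 0.9885² = 0.977132.
Q̄ = (S₀/π) × 0.977132 × [bracket] = (1361/π) × 0.977132 × 1.108209 = 469.1 W/m².

Q̄ ≈ 469 W/m²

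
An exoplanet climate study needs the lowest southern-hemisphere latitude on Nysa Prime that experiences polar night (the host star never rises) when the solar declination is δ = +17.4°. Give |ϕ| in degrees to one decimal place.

Polar night requires cos h₀ = −tan ϕ tan δ ≥ 1, i.e. tan ϕ tan δ ≤ −1.
The boundary is |tan ϕ| · |tan δ| = 1, so |ϕ| = 90° − |δ| = 90° − 17.4° = 72.6° in the southern hemisphere.

|ϕ| = 72.6°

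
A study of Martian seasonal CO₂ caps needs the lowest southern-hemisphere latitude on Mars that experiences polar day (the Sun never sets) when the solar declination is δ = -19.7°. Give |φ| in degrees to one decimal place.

Polar day requires cos H₀ = −tan φ tan δ ≤ −1, i.e. tan φ tan δ ≥ 1.
The boundary is |tan φ| · |tan δ| = 1, so |φ| = 90° − |δ| = 90° − 19.7° = 70.3° in the southern hemisphere.

|φ| = 70.3°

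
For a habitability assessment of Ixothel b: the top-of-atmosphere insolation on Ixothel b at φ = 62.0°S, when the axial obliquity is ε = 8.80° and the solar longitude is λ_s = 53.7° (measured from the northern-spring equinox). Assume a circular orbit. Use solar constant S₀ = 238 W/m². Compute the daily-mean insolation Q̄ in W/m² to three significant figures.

Q̄ ≈ 23.3 W/m²

Solar declination: sin δ = sin ε · sin λ_s = sin 8.80° × sin 53.7° = 0.12330, so δ = +7.082°.
cos H₀ = −tan(-62.0°) tan(+7.082°) = 0.2337, H₀ = 1.3349 rad.
Bracket: H₀ sin φ sin δ + cos φ cos δ sin H₀ = 1.3349×-0.88295×0.12330 + 0.46947×0.99237×0.97232 = -0.145328 + 0.452992 = 0.307664.
Q̄ = (S₀/π) × [bracket] = (238/π) × 0.307664 = 23.31 W/m².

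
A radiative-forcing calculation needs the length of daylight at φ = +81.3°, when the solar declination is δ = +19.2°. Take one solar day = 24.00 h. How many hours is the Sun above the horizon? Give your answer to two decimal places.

24.00 h

Sunrise equation: cos H₀ = −tan φ · tan δ = -2.2757 ≤ −1, so the Sun never sets (polar day) and H₀ = π.
Daylight = 2H₀/(2π) × 24.00 h = (3.1416/π) × 24.00 = 24.00 h.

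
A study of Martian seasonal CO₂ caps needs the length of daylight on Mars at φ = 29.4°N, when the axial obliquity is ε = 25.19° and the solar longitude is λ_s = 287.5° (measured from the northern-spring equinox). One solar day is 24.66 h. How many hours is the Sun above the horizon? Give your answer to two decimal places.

Solar declination: sin δ = sin ε · sin λ_s = sin 25.19° × sin 287.5° = -0.40592, so δ = -23.949°.
cos H₀ = −tan φ · tan δ = −tan(+29.4°) × tan(-23.949°) = 0.2503, so H₀ = 1.3178 rad = 75.51°.
Daylight = 2H₀/(2π) × 24.66 h = (1.3178/π) × 24.66 = 10.34 h.

10.34 h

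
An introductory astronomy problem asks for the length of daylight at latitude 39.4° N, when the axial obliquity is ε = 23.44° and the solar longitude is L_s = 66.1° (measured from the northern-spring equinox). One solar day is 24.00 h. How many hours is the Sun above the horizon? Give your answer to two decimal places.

14.49 h

Solar declination: sin δ = sin ε · sin L_s = sin 23.44° × sin 66.1° = 0.36368, so δ = +21.326°.
cos h₀ = −tan ϕ · tan δ = −tan(+39.4°) × tan(+21.326°) = -0.3207, so h₀ = 1.8973 rad = 108.70°.
Daylight = 2h₀/(2π) × 24.00 h = (1.8973/π) × 24.00 = 14.49 h.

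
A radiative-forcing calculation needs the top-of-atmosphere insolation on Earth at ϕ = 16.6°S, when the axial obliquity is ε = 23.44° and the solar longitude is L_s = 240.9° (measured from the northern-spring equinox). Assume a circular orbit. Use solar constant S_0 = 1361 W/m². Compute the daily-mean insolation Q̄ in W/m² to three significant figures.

Q̄ ≈ 459 W/m²

Solar declination: sin δ = sin ε · sin L_s = sin 23.44° × sin 240.9° = -0.34758, so δ = -20.339°.
cos h₀ = −tan(-16.6°) tan(-20.339°) = -0.1105, h₀ = 1.6815 rad.
Bracket: h₀ sin ϕ sin δ + cos ϕ cos δ sin h₀ = 1.6815×-0.28569×-0.34758 + 0.95832×0.93765×0.99388 = 0.166973 + 0.893070 = 1.060043.
Q̄ = (S_0/π) × [bracket] = (1361/π) × 1.060043 = 459.2 W/m².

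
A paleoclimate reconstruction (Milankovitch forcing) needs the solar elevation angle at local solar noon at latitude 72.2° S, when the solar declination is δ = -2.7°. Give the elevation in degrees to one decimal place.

20.5°

At local noon the hour angle is zero, so the zenith angle equals |φ − δ| = |-72.2° − (-2.700°)| = 69.500°.
Elevation = 90° − 69.500° = 20.5°.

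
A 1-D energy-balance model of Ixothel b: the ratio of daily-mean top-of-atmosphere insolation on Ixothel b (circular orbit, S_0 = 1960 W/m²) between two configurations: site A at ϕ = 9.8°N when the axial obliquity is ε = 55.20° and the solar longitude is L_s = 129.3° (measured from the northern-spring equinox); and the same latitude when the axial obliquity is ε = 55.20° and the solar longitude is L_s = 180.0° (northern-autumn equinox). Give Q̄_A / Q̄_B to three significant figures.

Q̄_A / Q̄_B ≈ 0.952

— Configuration A (ϕ=+9.8°):
Solar declination: sin δ = sin ε · sin L_s = sin 55.20° × sin 129.3° = 0.63544, so δ = +39.452°.
cos h₀ = −tan(+9.8°) tan(+39.452°) = -0.1421, h₀ = 1.7134 rad.
Bracket: h₀ sin ϕ sin δ + cos ϕ cos δ sin h₀ = 1.7134×0.17021×0.63544 + 0.98541×0.77215×0.98985 = 0.185318 + 0.753161 = 0.938479.
Q̄ = (S_0/π) × [bracket] = (1960/π) × 0.938479 = 585.51 W/m².
— Configuration B (ϕ=+9.8°):
Solar declination: sin δ = sin ε · sin L_s = sin 55.20° × sin 180.0° = 0.00000, so δ = +0.000°.
cos h₀ = −tan(+9.8°) tan(+0.000°) = -0.0000, h₀ = 1.5708 rad.
Bracket: h₀ sin ϕ sin δ + cos ϕ cos δ sin h₀ = 1.5708×0.17021×0.00000 + 0.98541×1.00000×1.00000 = 0.000000 + 0.985410 = 0.985410.
Q̄ = (S_0/π) × [bracket] = (1960/π) × 0.985410 = 614.78 W/m².
Ratio Q̄_A / Q̄_B = 585.51 / 614.78 = 0.9524.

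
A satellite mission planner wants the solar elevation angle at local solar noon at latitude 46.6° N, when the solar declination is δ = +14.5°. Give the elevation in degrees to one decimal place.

57.9°

At local noon the hour angle is zero, so the zenith angle equals |φ − δ| = |+46.6° − (+14.500°)| = 32.100°.
Elevation = 90° − 32.100° = 57.9°.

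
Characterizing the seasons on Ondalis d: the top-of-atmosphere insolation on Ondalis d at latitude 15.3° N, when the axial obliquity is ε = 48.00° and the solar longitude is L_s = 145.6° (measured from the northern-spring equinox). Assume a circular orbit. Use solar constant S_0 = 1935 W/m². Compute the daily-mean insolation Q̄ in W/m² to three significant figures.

Solar declination: sin δ = sin ε · sin L_s = sin 48.00° × sin 145.6° = 0.41985, so δ = +24.825°.
cos h₀ = −tan(+15.3°) tan(+24.825°) = -0.1266, h₀ = 1.6977 rad.
Bracket: h₀ sin ϕ sin δ + cos ϕ cos δ sin h₀ = 1.6977×0.26387×0.41985 + 0.96456×0.90759×0.99196 = 0.188081 + 0.868387 = 1.056468.
Q̄ = (S_0/π) × [bracket] = (1935/π) × 1.056468 = 650.7 W/m².

Q̄ ≈ 651 W/m²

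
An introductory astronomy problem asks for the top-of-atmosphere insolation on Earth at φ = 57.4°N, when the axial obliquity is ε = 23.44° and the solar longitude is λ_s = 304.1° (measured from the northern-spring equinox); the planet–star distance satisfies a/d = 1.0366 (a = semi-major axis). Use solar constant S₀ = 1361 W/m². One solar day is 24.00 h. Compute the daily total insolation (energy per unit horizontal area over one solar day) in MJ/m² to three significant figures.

Solar declination: sin δ = sin ε · sin λ_s = sin 23.44° × sin 304.1° = -0.32939, so δ = -19.232°.
cos H₀ = −tan(+57.4°) tan(-19.232°) = 0.5455, H₀ = 0.9938 rad.
Bracket: H₀ sin φ sin δ + cos φ cos δ sin H₀ = 0.9938×0.84245×-0.32939 + 0.53877×0.94419×0.83811 = -0.275774 + 0.426348 = 0.150574.
Inverse-square distance factor (a/d)² = 1.0366² = 1.074540.
Q̄ = (S₀/π) × 1.074540 × [bracket] = (1361/π) × 1.074540 × 0.150574 = 70.094 W/m².
Daily total = Q̄ × 24.00 h × 3600 s/h = 70.094 × 24.00 × 3600 / 10⁶ = 6.056 MJ/m².

6.06 MJ/m²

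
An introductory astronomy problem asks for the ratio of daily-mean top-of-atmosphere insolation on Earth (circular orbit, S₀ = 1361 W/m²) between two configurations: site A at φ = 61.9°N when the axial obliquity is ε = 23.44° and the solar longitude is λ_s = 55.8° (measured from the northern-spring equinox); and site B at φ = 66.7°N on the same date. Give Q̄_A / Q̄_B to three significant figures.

— Configuration A (φ=+61.9°):
Solar declination: sin δ = sin ε · sin λ_s = sin 23.44° × sin 55.8° = 0.32900, so δ = +19.208°.
cos H₀ = −tan(+61.9°) tan(+19.208°) = -0.6525, H₀ = 2.2817 rad.
Bracket: H₀ sin φ sin δ + cos φ cos δ sin H₀ = 2.2817×0.88213×0.32900 + 0.47101×0.94433×0.75779 = 0.662197 + 0.337057 = 0.999254.
Q̄ = (S₀/π) × [bracket] = (1361/π) × 0.999254 = 432.90 W/m².
— Configuration B (φ=+66.7°):
cos H₀ = −tan(+66.7°) tan(+19.208°) = -0.8090, H₀ = 2.5132 rad.
Bracket: H₀ sin φ sin δ + cos φ cos δ sin H₀ = 2.5132×0.91845×0.32900 + 0.39555×0.94433×0.58785 = 0.759414 + 0.219579 = 0.978993.
Q̄ = (S₀/π) × [bracket] = (1361/π) × 0.978993 = 424.12 W/m².
Ratio Q̄_A / Q̄_B = 432.90 / 424.12 = 1.021.

Q̄_A / Q̄_B ≈ 1.02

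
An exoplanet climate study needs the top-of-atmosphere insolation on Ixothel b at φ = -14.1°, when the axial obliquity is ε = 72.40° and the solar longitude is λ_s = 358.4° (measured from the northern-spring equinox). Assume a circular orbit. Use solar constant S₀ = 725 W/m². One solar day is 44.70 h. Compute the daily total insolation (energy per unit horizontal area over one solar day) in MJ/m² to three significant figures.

Solar declination: sin δ = sin ε · sin λ_s = sin 72.40° × sin 358.4° = -0.02661, so δ = -1.525°.
cos H₀ = −tan(-14.1°) tan(-1.525°) = -0.0067, H₀ = 1.5775 rad.
Bracket: H₀ sin φ sin δ + cos φ cos δ sin H₀ = 1.5775×-0.24362×-0.02661 + 0.96987×0.99965×0.99998 = 0.010227 + 0.969511 = 0.979738.
Q̄ = (S₀/π) × [bracket] = (725/π) × 0.979738 = 226.10 W/m².
Daily total = Q̄ × 44.70 h × 3600 s/h = 226.10 × 44.70 × 3600 / 10⁶ = 36.38 MJ/m².

36.4 MJ/m²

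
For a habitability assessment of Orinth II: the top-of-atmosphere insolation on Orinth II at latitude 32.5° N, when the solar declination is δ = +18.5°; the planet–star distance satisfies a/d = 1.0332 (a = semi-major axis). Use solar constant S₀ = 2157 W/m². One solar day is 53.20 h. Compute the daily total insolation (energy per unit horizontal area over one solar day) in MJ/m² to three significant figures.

152 MJ/m²

cos H₀ = −tan(+32.5°) tan(+18.500°) = -0.2132, H₀ = 1.7856 rad.
Bracket: H₀ sin φ sin δ + cos φ cos δ sin H₀ = 1.7856×0.53730×0.31730 + 0.84339×0.94832×0.97702 = 0.304419 + 0.781424 = 1.085843.
Inverse-square distance factor (a/d)² = 1.0332² = 1.067502.
Q̄ = (S₀/π) × 1.067502 × [bracket] = (2157/π) × 1.067502 × 1.085843 = 795.86 W/m².
Daily total = Q̄ × 53.20 h × 3600 s/h = 795.86 × 53.20 × 3600 / 10⁶ = 152.4 MJ/m².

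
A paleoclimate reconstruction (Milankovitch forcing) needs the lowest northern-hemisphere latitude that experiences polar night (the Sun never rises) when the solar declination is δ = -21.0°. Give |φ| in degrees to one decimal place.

Polar night requires cos H₀ = −tan φ tan δ ≥ 1, i.e. tan φ tan δ ≤ −1.
The boundary is |tan φ| · |tan δ| = 1, so |φ| = 90° − |δ| = 90° − 21.0° = 69.0° in the northern hemisphere.

|φ| = 69.0°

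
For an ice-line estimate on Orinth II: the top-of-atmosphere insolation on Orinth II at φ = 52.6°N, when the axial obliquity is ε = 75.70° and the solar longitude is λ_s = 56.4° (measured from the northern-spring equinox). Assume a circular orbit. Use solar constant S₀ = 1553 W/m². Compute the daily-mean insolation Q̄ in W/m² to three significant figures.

Q̄ ≈ 996 W/m²

Solar declination: sin δ = sin ε · sin λ_s = sin 75.70° × sin 56.4° = 0.80711, so δ = +53.815°.
cos H₀ = −tan(+52.6°) tan(+53.815°) = -1.7881 ≤ −1 ⇒ polar day, H₀ = π.
Bracket: H₀ sin φ sin δ + cos φ cos δ sin H₀ = 3.1416×0.79441×0.80711 + 0.60738×0.59040×0.00000 = 2.014319 + 0.000000 = 2.014319.
Q̄ = (S₀/π) × [bracket] = (1553/π) × 2.014319 = 995.7 W/m².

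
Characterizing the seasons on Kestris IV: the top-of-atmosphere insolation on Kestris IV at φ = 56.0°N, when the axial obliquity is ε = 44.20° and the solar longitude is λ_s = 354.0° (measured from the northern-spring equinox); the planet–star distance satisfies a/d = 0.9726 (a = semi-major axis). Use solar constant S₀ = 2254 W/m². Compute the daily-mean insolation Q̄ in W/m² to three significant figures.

Solar declination: sin δ = sin ε · sin λ_s = sin 44.20° × sin 354.0° = -0.07287, so δ = -4.179°.
cos H₀ = −tan(+56.0°) tan(-4.179°) = 0.1083, H₀ = 1.4623 rad.
Bracket: H₀ sin φ sin δ + cos φ cos δ sin H₀ = 1.4623×0.82904×-0.07287 + 0.55919×0.99734×0.99412 = -0.088341 + 0.554423 = 0.466082.
Inverse-square distance factor (a/d)² = 0.9726² = 0.945951.
Q̄ = (S₀/π) × 0.945951 × [bracket] = (2254/π) × 0.945951 × 0.466082 = 316.3 W/m².

Q̄ ≈ 316 W/m²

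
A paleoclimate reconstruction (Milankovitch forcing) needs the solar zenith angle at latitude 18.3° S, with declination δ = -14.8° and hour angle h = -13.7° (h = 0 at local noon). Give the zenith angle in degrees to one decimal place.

cos θ_z = sin ϕ sin δ + cos ϕ cos δ cos h = 0.080208 + 0.891811 = 0.972019.
θ_z = arccos(0.972019) = 13.6°.

θ_z = 13.6°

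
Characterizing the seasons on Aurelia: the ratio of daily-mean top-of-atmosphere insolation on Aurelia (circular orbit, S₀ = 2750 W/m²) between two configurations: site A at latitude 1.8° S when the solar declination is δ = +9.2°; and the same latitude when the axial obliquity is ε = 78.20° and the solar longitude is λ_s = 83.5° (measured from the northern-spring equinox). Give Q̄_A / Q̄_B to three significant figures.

Q̄_A / Q̄_B ≈ 5.25

— Configuration A (φ=-1.8°):
cos H₀ = −tan(-1.8°) tan(+9.200°) = 0.0051, H₀ = 1.5657 rad.
Bracket: H₀ sin φ sin δ + cos φ cos δ sin H₀ = 1.5657×-0.03141×0.15988 + 0.99951×0.98714×0.99999 = -0.007863 + 0.986646 = 0.978783.
Q̄ = (S₀/π) × [bracket] = (2750/π) × 0.978783 = 856.78 W/m².
— Configuration B (φ=-1.8°):
Solar declination: sin δ = sin ε · sin λ_s = sin 78.20° × sin 83.5° = 0.97258, so δ = +76.550°.
cos H₀ = −tan(-1.8°) tan(+76.550°) = 0.1314, H₀ = 1.4390 rad.
Bracket: H₀ sin φ sin δ + cos φ cos δ sin H₀ = 1.4390×-0.03141×0.97258 + 0.99951×0.23259×0.99133 = -0.043960 + 0.230460 = 0.186500.
Q̄ = (S₀/π) × [bracket] = (2750/π) × 0.186500 = 163.25 W/m².
Ratio Q̄_A / Q̄_B = 856.78 / 163.25 = 5.248.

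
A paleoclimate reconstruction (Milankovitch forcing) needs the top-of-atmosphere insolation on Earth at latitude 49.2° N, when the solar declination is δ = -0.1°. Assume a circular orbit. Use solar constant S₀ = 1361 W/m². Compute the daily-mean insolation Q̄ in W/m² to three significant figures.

Q̄ ≈ 282 W/m²

cos H₀ = −tan(+49.2°) tan(-0.100°) = 0.0020, H₀ = 1.5688 rad.
Bracket: H₀ sin φ sin δ + cos φ cos δ sin H₀ = 1.5688×0.75700×-0.00175 + 0.65342×1.00000×1.00000 = -0.002078 + 0.653420 = 0.651342.
Q̄ = (S₀/π) × [bracket] = (1361/π) × 0.651342 = 282.2 W/m².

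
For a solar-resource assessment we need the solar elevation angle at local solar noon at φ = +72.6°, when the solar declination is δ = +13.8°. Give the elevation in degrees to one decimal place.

At local noon the hour angle is zero, so the zenith angle equals |φ − δ| = |+72.6° − (+13.800°)| = 58.800°.
Elevation = 90° − 58.800° = 31.2°.

31.2°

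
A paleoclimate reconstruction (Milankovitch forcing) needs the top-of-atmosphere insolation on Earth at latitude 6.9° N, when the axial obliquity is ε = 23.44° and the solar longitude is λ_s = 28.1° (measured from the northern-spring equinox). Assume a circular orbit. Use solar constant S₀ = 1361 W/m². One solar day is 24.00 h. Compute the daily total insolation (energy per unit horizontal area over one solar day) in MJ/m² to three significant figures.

Solar declination: sin δ = sin ε · sin λ_s = sin 23.44° × sin 28.1° = 0.18736, so δ = +10.799°.
cos H₀ = −tan(+6.9°) tan(+10.799°) = -0.0231, H₀ = 1.5939 rad.
Bracket: H₀ sin φ sin δ + cos φ cos δ sin H₀ = 1.5939×0.12014×0.18736 + 0.99276×0.98229×0.99973 = 0.035878 + 0.974915 = 1.010793.
Q̄ = (S₀/π) × [bracket] = (1361/π) × 1.010793 = 437.90 W/m².
Daily total = Q̄ × 24.00 h × 3600 s/h = 437.90 × 24.00 × 3600 / 10⁶ = 37.83 MJ/m².

37.8 MJ/m²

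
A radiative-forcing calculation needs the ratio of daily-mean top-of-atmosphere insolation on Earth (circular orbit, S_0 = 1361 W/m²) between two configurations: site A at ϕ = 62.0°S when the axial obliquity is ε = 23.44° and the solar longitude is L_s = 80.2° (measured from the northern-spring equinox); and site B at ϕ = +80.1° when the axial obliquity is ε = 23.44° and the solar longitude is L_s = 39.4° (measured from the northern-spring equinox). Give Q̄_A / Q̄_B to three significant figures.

— Configuration A (ϕ=-62.0°):
Solar declination: sin δ = sin ε · sin L_s = sin 23.44° × sin 80.2° = 0.39198, so δ = +23.078°.
cos h₀ = −tan(-62.0°) tan(+23.078°) = 0.8013, h₀ = 0.6413 rad.
Bracket: h₀ sin ϕ sin δ + cos ϕ cos δ sin h₀ = 0.6413×-0.88295×0.39198 + 0.46947×0.91997×0.59820 = -0.221953 + 0.258362 = 0.036409.
Q̄ = (S_0/π) × [bracket] = (1361/π) × 0.036409 = 15.773 W/m².
— Configuration B (ϕ=+80.1°):
Solar declination: sin δ = sin ε · sin L_s = sin 23.44° × sin 39.4° = 0.25249, so δ = +14.625°.
cos h₀ = −tan(+80.1°) tan(+14.625°) = -1.4951 ≤ −1 ⇒ polar day, h₀ = π.
Bracket: h₀ sin ϕ sin δ + cos ϕ cos δ sin h₀ = 3.1416×0.98511×0.25249 + 0.17193×0.96760×0.00000 = 0.781411 + 0.000000 = 0.781411.
Q̄ = (S_0/π) × [bracket] = (1361/π) × 0.781411 = 338.52 W/m².
Ratio Q̄_A / Q̄_B = 15.773 / 338.52 = 0.04659.

Q̄_A / Q̄_B ≈ 0.0466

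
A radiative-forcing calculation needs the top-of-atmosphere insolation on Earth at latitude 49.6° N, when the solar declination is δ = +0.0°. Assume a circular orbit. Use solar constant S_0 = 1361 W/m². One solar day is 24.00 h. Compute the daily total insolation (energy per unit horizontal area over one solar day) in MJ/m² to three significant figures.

cos h₀ = −tan(+49.6°) tan(+0.000°) = -0.0000, h₀ = 1.5708 rad.
Bracket: h₀ sin ϕ sin δ + cos ϕ cos δ sin h₀ = 1.5708×0.76154×0.00000 + 0.64812×1.00000×1.00000 = 0.000000 + 0.648120 = 0.648120.
Q̄ = (S_0/π) × [bracket] = (1361/π) × 0.648120 = 280.78 W/m².
Daily total = Q̄ × 24.00 h × 3600 s/h = 280.78 × 24.00 × 3600 / 10⁶ = 24.26 MJ/m².

24.3 MJ/m²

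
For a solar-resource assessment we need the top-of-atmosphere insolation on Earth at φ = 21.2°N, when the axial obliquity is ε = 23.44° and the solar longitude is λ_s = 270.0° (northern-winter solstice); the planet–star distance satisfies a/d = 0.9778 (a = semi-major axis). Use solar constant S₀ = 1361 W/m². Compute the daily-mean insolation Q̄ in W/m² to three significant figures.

Solar declination: sin δ = sin ε · sin λ_s = sin 23.44° × sin 270.0° = -0.39779, so δ = -23.440°.
cos H₀ = −tan(+21.2°) tan(-23.440°) = 0.1682, H₀ = 1.4018 rad.
Bracket: H₀ sin φ sin δ + cos φ cos δ sin H₀ = 1.4018×0.36162×-0.39779 + 0.93232×0.91748×0.98576 = -0.201647 + 0.843204 = 0.641557.
Inverse-square distance factor (a/d)² = 0.9778² = 0.956093.
Q̄ = (S₀/π) × 0.956093 × [bracket] = (1361/π) × 0.956093 × 0.641557 = 265.7 W/m².

Q̄ ≈ 266 W/m²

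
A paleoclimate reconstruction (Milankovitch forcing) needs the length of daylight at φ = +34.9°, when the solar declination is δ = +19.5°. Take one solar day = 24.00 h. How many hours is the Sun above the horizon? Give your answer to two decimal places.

13.91 h

cos H₀ = −tan φ · tan δ = −tan(+34.9°) × tan(+19.500°) = -0.2470, so H₀ = 1.8204 rad = 104.30°.
Daylight = 2H₀/(2π) × 24.00 h = (1.8204/π) × 24.00 = 13.91 h.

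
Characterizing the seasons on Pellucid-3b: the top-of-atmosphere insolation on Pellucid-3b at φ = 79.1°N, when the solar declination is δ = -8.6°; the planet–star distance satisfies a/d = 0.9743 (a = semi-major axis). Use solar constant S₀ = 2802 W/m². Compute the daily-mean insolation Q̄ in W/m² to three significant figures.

cos H₀ = −tan(+79.1°) tan(-8.600°) = 0.7854, H₀ = 0.6675 rad.
Bracket: H₀ sin φ sin δ + cos φ cos δ sin H₀ = 0.6675×0.98196×-0.14954 + 0.18910×0.98876×0.61904 = -0.098017 + 0.115745 = 0.017728.
Inverse-square distance factor (a/d)² = 0.9743² = 0.949260.
Q̄ = (S₀/π) × 0.949260 × [bracket] = (2802/π) × 0.949260 × 0.017728 = 15.01 W/m².

Q̄ ≈ 15.0 W/m²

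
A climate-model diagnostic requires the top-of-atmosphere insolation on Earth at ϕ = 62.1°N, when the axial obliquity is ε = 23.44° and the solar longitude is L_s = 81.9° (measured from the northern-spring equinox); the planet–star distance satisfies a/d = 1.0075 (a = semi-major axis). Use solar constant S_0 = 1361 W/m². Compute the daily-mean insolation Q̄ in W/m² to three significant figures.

Solar declination: sin δ = sin ε · sin L_s = sin 23.44° × sin 81.9° = 0.39382, so δ = +23.192°.
cos h₀ = −tan(+62.1°) tan(+23.192°) = -0.8092, h₀ = 2.5136 rad.
Bracket: h₀ sin ϕ sin δ + cos ϕ cos δ sin h₀ = 2.5136×0.88377×0.39382 + 0.46793×0.91919×0.58755 = 0.874849 + 0.252715 = 1.127564.
Inverse-square distance factor (a/d)² = 1.0075² = 1.015056.
Q̄ = (S_0/π) × 1.015056 × [bracket] = (1361/π) × 1.015056 × 1.127564 = 495.8 W/m².

Q̄ ≈ 496 W/m²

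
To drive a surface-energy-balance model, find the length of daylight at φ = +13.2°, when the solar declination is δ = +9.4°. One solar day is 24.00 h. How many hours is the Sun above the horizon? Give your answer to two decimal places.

cos H₀ = −tan φ · tan δ = −tan(+13.2°) × tan(+9.400°) = -0.0388, so H₀ = 1.6096 rad = 92.23°.
Daylight = 2H₀/(2π) × 24.00 h = (1.6096/π) × 24.00 = 12.30 h.

12.30 h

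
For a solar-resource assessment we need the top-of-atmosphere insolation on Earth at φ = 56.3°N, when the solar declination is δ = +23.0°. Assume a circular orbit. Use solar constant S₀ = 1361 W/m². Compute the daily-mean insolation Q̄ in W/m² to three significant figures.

cos H₀ = −tan(+56.3°) tan(+23.000°) = -0.6365, H₀ = 2.2607 rad.
Bracket: H₀ sin φ sin δ + cos φ cos δ sin H₀ = 2.2607×0.83195×0.39073 + 0.55484×0.92050×0.77130 = 0.734881 + 0.393926 = 1.128807.
Q̄ = (S₀/π) × [bracket] = (1361/π) × 1.128807 = 489.0 W/m².

Q̄ ≈ 489 W/m²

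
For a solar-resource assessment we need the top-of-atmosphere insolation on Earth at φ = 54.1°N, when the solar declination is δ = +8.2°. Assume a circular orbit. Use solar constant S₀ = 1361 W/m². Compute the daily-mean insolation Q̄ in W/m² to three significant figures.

Q̄ ≈ 335 W/m²

cos H₀ = −tan(+54.1°) tan(+8.200°) = -0.1991, H₀ = 1.7712 rad.
Bracket: H₀ sin φ sin δ + cos φ cos δ sin H₀ = 1.7712×0.81004×0.14263 + 0.58637×0.98978×0.97999 = 0.204637 + 0.568764 = 0.773401.
Q̄ = (S₀/π) × [bracket] = (1361/π) × 0.773401 = 335.1 W/m².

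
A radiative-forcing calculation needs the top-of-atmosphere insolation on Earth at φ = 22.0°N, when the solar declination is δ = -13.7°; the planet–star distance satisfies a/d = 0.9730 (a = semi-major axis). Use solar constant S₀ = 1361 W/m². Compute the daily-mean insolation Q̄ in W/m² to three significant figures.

cos H₀ = −tan(+22.0°) tan(-13.700°) = 0.0985, H₀ = 1.4721 rad.
Bracket: H₀ sin φ sin δ + cos φ cos δ sin H₀ = 1.4721×0.37461×-0.23684 + 0.92718×0.97155×0.99514 = -0.130609 + 0.896424 = 0.765815.
Inverse-square distance factor (a/d)² = 0.9730² = 0.946729.
Q̄ = (S₀/π) × 0.946729 × [bracket] = (1361/π) × 0.946729 × 0.765815 = 314.1 W/m².

Q̄ ≈ 314 W/m²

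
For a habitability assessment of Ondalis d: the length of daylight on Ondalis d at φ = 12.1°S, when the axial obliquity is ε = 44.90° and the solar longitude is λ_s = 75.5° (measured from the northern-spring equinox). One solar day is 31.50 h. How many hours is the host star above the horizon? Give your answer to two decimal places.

Solar declination: sin δ = sin ε · sin λ_s = sin 44.90° × sin 75.5° = 0.68339, so δ = +43.109°.
cos H₀ = −tan φ · tan δ = −tan(-12.1°) × tan(+43.109°) = 0.2007, so H₀ = 1.3687 rad = 78.42°.
Daylight = 2H₀/(2π) × 31.50 h = (1.3687/π) × 31.50 = 13.72 h.

13.72 h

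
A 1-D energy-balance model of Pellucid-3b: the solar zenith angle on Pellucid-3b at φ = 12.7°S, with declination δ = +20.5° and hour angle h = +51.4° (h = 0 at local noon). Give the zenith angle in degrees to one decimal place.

cos θ_z = sin φ sin δ + cos φ cos δ cos h = -0.076992 + 0.570074 = 0.493082.
θ_z = arccos(0.493082) = 60.5°.

θ_z = 60.5°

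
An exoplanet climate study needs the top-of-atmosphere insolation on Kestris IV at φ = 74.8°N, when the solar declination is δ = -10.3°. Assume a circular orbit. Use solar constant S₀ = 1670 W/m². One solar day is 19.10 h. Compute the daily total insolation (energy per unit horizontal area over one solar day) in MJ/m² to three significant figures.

cos H₀ = −tan(+74.8°) tan(-10.300°) = 0.6689, H₀ = 0.8381 rad.
Bracket: H₀ sin φ sin δ + cos φ cos δ sin H₀ = 0.8381×0.96502×-0.17880 + 0.26219×0.98389×0.74337 = -0.144610 + 0.191764 = 0.047154.
Q̄ = (S₀/π) × [bracket] = (1670/π) × 0.047154 = 25.066 W/m².
Daily total = Q̄ × 19.10 h × 3600 s/h = 25.066 × 19.10 × 3600 / 10⁶ = 1.724 MJ/m².

1.72 MJ/m²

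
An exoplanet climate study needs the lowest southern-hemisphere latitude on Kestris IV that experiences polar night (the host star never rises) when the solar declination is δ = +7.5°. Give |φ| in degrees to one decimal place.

Polar night requires cos H₀ = −tan φ tan δ ≥ 1, i.e. tan φ tan δ ≤ −1.
The boundary is |tan φ| · |tan δ| = 1, so |φ| = 90° − |δ| = 90° − 7.5° = 82.5° in the southern hemisphere.

|φ| = 82.5°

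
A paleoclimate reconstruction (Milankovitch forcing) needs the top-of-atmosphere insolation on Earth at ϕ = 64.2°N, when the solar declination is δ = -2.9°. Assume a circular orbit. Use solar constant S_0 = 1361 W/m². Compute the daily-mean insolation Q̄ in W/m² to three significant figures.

cos h₀ = −tan(+64.2°) tan(-2.900°) = 0.1048, h₀ = 1.4658 rad.
Bracket: h₀ sin ϕ sin δ + cos ϕ cos δ sin h₀ = 1.4658×0.90032×-0.05059 + 0.43523×0.99872×0.99449 = -0.066763 + 0.432278 = 0.365515.
Q̄ = (S_0/π) × [bracket] = (1361/π) × 0.365515 = 158.3 W/m².

Q̄ ≈ 158 W/m²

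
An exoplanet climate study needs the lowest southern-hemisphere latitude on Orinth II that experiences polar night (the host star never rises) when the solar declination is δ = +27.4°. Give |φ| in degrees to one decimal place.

|φ| = 62.6°

Polar night requires cos H₀ = −tan φ tan δ ≥ 1, i.e. tan φ tan δ ≤ −1.
The boundary is |tan φ| · |tan δ| = 1, so |φ| = 90° − |δ| = 90° − 27.4° = 62.6° in the southern hemisphere.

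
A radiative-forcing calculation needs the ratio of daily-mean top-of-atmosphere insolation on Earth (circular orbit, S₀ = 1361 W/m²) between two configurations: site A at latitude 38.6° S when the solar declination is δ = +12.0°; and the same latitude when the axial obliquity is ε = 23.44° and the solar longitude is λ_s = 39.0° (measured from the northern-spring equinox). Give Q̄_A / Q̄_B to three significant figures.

Q̄_A / Q̄_B ≈ 1.08

— Configuration A (φ=-38.6°):
cos H₀ = −tan(-38.6°) tan(+12.000°) = 0.1697, H₀ = 1.4003 rad.
Bracket: H₀ sin φ sin δ + cos φ cos δ sin H₀ = 1.4003×-0.62388×0.20791 + 0.78152×0.97815×0.98550 = -0.181634 + 0.753359 = 0.571725.
Q̄ = (S₀/π) × [bracket] = (1361/π) × 0.571725 = 247.68 W/m².
— Configuration B (φ=-38.6°):
Solar declination: sin δ = sin ε · sin λ_s = sin 23.44° × sin 39.0° = 0.25034, so δ = +14.497°.
cos H₀ = −tan(-38.6°) tan(+14.497°) = 0.2064, H₀ = 1.3629 rad.
Bracket: H₀ sin φ sin δ + cos φ cos δ sin H₀ = 1.3629×-0.62388×0.25034 + 0.78152×0.96816×0.97846 = -0.212861 + 0.740338 = 0.527477.
Q̄ = (S₀/π) × [bracket] = (1361/π) × 0.527477 = 228.51 W/m².
Ratio Q̄_A / Q̄_B = 247.68 / 228.51 = 1.084.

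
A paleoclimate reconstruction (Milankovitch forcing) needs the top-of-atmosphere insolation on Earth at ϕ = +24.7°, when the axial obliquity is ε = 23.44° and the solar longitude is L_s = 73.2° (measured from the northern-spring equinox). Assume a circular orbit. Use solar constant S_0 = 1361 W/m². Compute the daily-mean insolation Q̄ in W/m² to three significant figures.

Q̄ ≈ 479 W/m²

Solar declination: sin δ = sin ε · sin L_s = sin 23.44° × sin 73.2° = 0.38081, so δ = +22.384°.
cos h₀ = −tan(+24.7°) tan(+22.384°) = -0.1894, h₀ = 1.7614 rad.
Bracket: h₀ sin ϕ sin δ + cos ϕ cos δ sin h₀ = 1.7614×0.41787×0.38081 + 0.90851×0.92465×0.98189 = 0.280290 + 0.824840 = 1.105130.
Q̄ = (S_0/π) × [bracket] = (1361/π) × 1.105130 = 478.8 W/m².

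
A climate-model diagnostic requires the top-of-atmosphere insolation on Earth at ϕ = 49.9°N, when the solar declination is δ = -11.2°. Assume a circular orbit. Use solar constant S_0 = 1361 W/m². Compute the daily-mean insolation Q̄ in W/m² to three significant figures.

Q̄ ≈ 180 W/m²

cos h₀ = −tan(+49.9°) tan(-11.200°) = 0.2351, h₀ = 1.3334 rad.
Bracket: h₀ sin ϕ sin δ + cos ϕ cos δ sin h₀ = 1.3334×0.76492×-0.19423 + 0.64412×0.98096×0.97196 = -0.198104 + 0.614139 = 0.416035.
Q̄ = (S_0/π) × [bracket] = (1361/π) × 0.416035 = 180.2 W/m².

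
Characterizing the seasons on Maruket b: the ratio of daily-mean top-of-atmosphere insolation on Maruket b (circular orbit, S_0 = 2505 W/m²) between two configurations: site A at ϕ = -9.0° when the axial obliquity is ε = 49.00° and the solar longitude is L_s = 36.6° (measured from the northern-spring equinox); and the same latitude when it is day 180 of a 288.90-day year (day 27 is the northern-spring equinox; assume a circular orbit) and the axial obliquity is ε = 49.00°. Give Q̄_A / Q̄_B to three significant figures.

— Configuration A (ϕ=-9.0°):
Solar declination: sin δ = sin ε · sin L_s = sin 49.00° × sin 36.6° = 0.44998, so δ = +26.742°.
cos h₀ = −tan(-9.0°) tan(+26.742°) = 0.0798, h₀ = 1.4909 rad.
Bracket: h₀ sin ϕ sin δ + cos ϕ cos δ sin h₀ = 1.4909×-0.15643×0.44998 + 0.98769×0.89304×0.99681 = -0.104945 + 0.879233 = 0.774288.
Q̄ = (S_0/π) × [bracket] = (2505/π) × 0.774288 = 617.39 W/m².
— Configuration B (ϕ=-9.0°):
Solar longitude: L_s = 360° × (180 − 27)/288.90 = 190.654°.
sin δ = sin 49.00° × sin 190.654° = -0.13953, so δ = -8.021°.
cos h₀ = −tan(-9.0°) tan(-8.021°) = -0.0223, h₀ = 1.5931 rad.
Bracket: h₀ sin ϕ sin δ + cos ϕ cos δ sin h₀ = 1.5931×-0.15643×-0.13953 + 0.98769×0.99022×0.99975 = 0.034772 + 0.977786 = 1.012558.
Q̄ = (S_0/π) × [bracket] = (2505/π) × 1.012558 = 807.38 W/m².
Ratio Q̄_A / Q̄_B = 617.39 / 807.38 = 0.7647.

Q̄_A / Q̄_B ≈ 0.765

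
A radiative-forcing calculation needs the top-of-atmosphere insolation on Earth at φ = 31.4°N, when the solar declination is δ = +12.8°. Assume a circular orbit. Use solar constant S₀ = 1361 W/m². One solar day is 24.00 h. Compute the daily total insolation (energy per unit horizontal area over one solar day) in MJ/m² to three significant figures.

38.2 MJ/m²

cos H₀ = −tan(+31.4°) tan(+12.800°) = -0.1387, H₀ = 1.7099 rad.
Bracket: H₀ sin φ sin δ + cos φ cos δ sin H₀ = 1.7099×0.52101×0.22155 + 0.85355×0.97515×0.99034 = 0.197373 + 0.824299 = 1.021672.
Q̄ = (S₀/π) × [bracket] = (1361/π) × 1.021672 = 442.61 W/m².
Daily total = Q̄ × 24.00 h × 3600 s/h = 442.61 × 24.00 × 3600 / 10⁶ = 38.24 MJ/m².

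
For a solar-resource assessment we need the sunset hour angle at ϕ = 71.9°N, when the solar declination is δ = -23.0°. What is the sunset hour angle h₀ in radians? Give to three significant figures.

cos h₀ = −tan ϕ · tan δ = 1.2987 ≥ 1, so the Sun never rises (polar night) and h₀ = 0.

h₀ = 0.00 rad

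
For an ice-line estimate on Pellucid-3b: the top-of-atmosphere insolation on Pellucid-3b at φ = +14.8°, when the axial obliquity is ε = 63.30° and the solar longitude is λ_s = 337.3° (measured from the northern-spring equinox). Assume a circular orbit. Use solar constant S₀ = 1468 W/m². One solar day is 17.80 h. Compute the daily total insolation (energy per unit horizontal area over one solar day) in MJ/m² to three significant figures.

Solar declination: sin δ = sin ε · sin λ_s = sin 63.30° × sin 337.3° = -0.34476, so δ = -20.167°.
cos H₀ = −tan(+14.8°) tan(-20.167°) = 0.0970, H₀ = 1.4736 rad.
Bracket: H₀ sin φ sin δ + cos φ cos δ sin H₀ = 1.4736×0.25545×-0.34476 + 0.96682×0.93869×0.99528 = -0.129778 + 0.903261 = 0.773483.
Q̄ = (S₀/π) × [bracket] = (1468/π) × 0.773483 = 361.43 W/m².
Daily total = Q̄ × 17.80 h × 3600 s/h = 361.43 × 17.80 × 3600 / 10⁶ = 23.16 MJ/m².

23.2 MJ/m²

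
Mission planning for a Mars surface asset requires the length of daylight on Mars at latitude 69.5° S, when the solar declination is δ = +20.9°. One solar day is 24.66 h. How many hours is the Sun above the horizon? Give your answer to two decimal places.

cos H₀ = −tan φ · tan δ = 1.0213 ≥ 1, so the Sun never rises (polar night) and H₀ = 0.
Daylight = 2H₀/(2π) × 24.66 h = (0.0000/π) × 24.66 = 0.00 h.

0.00 h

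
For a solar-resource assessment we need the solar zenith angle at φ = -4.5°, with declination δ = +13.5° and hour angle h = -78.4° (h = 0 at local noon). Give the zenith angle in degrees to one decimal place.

cos θ_z = sin φ sin δ + cos φ cos δ cos h = -0.018316 + 0.194919 = 0.176603.
θ_z = arccos(0.176603) = 79.8°.

θ_z = 79.8°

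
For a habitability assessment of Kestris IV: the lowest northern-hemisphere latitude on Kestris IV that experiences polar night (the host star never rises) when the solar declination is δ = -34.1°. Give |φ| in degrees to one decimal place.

Polar night requires cos H₀ = −tan φ tan δ ≥ 1, i.e. tan φ tan δ ≤ −1.
The boundary is |tan φ| · |tan δ| = 1, so |φ| = 90° − |δ| = 90° − 34.1° = 55.9° in the northern hemisphere.

|φ| = 55.9°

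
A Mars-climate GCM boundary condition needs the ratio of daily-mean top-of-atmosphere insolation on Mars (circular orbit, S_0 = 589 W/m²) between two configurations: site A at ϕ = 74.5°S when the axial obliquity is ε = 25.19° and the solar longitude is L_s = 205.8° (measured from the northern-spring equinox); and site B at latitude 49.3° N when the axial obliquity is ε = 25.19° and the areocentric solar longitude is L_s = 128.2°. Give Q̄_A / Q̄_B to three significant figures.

— Configuration A (ϕ=-74.5°):
Solar declination: sin δ = sin ε · sin L_s = sin 25.19° × sin 205.8° = -0.18524, so δ = -10.675°.
cos h₀ = −tan(-74.5°) tan(-10.675°) = -0.6797, h₀ = 2.3182 rad.
Bracket: h₀ sin ϕ sin δ + cos ϕ cos δ sin h₀ = 2.3182×-0.96363×-0.18524 + 0.26724×0.98269×0.73346 = 0.413805 + 0.192617 = 0.606422.
Q̄ = (S_0/π) × [bracket] = (589/π) × 0.606422 = 113.69 W/m².
— Configuration B (ϕ=+49.3°):
sin δ = sin 25.19° × sin 128.2° = 0.33448, so δ = +19.541°.
cos h₀ = −tan(+49.3°) tan(+19.541°) = -0.4126, h₀ = 1.9961 rad.
Bracket: h₀ sin ϕ sin δ + cos ϕ cos δ sin h₀ = 1.9961×0.75813×0.33448 + 0.65210×0.94240×0.91090 = 0.506170 + 0.559784 = 1.065954.
Q̄ = (S_0/π) × [bracket] = (589/π) × 1.065954 = 199.85 W/m².
Ratio Q̄_A / Q̄_B = 113.69 / 199.85 = 0.5689.

Q̄_A / Q̄_B ≈ 0.569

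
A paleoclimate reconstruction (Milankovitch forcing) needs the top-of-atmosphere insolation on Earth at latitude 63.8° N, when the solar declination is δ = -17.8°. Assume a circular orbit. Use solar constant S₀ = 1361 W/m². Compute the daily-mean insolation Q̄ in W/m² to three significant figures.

cos H₀ = −tan(+63.8°) tan(-17.800°) = 0.6525, H₀ = 0.8599 rad.
Bracket: H₀ sin φ sin δ + cos φ cos δ sin H₀ = 0.8599×0.89726×-0.30570 + 0.44151×0.95213×0.75780 = -0.235864 + 0.318560 = 0.082696.
Q̄ = (S₀/π) × [bracket] = (1361/π) × 0.082696 = 35.83 W/m².

Q̄ ≈ 35.8 W/m²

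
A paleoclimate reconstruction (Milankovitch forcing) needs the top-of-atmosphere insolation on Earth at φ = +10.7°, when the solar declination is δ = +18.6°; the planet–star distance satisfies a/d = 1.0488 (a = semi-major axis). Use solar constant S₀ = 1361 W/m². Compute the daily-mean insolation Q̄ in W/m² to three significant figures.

Q̄ ≈ 489 W/m²

cos H₀ = −tan(+10.7°) tan(+18.600°) = -0.0636, H₀ = 1.6344 rad.
Bracket: H₀ sin φ sin δ + cos φ cos δ sin H₀ = 1.6344×0.18567×0.31896 + 0.98261×0.94777×0.99798 = 0.096791 + 0.929407 = 1.026198.
Inverse-square distance factor (a/d)² = 1.0488² = 1.099981.
Q̄ = (S₀/π) × 1.099981 × [bracket] = (1361/π) × 1.099981 × 1.026198 = 489.0 W/m².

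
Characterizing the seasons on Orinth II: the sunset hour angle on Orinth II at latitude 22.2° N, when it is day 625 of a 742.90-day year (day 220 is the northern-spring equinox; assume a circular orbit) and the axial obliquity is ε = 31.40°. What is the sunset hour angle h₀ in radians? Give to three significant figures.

h₀ = 1.51 rad

Solar longitude: L_s = 360° × (625 − 220)/742.90 = 196.258°.
sin δ = sin 31.40° × sin 196.258° = -0.14586, so δ = -8.387°.
cos h₀ = −tan ϕ · tan δ = −tan(+22.2°) × tan(-8.387°) = 0.0602, so h₀ = 1.5106 rad = 86.55°.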